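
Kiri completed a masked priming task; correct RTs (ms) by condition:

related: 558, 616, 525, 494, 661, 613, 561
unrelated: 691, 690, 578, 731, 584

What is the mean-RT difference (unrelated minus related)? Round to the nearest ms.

M(related) = 4028/7 = 575.429
M(unrelated) = 3274/5 = 654.800
Difference = 654.800 − 575.429 = 79.371 ms

79 ms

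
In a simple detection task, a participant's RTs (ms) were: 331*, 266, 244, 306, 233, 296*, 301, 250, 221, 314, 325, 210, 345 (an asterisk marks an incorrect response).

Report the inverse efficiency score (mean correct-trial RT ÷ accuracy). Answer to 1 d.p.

323.9 ms

Correct trials (n=11): 266, 244, 306, 233, 301, 250, 221, 314, 325, 210, 345
Mean correct RT = 3015/11 = 274.0909 ms
Proportion correct = 11/13
IES = 274.0909 / (11/13) = 323.926 ms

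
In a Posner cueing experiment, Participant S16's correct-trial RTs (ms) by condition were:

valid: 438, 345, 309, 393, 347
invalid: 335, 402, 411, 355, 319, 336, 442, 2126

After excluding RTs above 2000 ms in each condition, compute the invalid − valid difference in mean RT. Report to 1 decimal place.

invalid: exclude 2126
M(valid) = 1832/5 = 366.400
M(invalid) = 2600/7 = 371.429
Difference = 371.429 − 366.400 = 5.029 ms

5.0 ms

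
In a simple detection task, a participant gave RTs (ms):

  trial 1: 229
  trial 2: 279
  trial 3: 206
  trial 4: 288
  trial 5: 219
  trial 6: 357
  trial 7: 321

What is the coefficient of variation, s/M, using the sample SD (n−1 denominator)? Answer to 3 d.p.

n = 7, Σ = 1899, M = 271.2857
Σ(x−M)² = 18941.429; s = √(18941.429/6) = 56.1863
CV = 56.1863 / 271.2857 = 0.20711

0.207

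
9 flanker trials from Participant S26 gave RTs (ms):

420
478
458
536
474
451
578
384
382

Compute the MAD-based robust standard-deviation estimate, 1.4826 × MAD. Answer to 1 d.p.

Sorted: 382, 384, 420, 451, 458, 474, 478, 536, 578 → median = 458
|x − 458| sorted: 0, 7, 16, 20, 38, 74, 76, 78, 120 → MAD = 38
Robust SD ≈ 1.4826 × 38 = 56.339

56.3 ms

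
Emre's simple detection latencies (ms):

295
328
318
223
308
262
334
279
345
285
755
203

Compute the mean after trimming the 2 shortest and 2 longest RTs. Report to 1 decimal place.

Sorted: 203, 223, 262, 279, 285, 295, 308, 318, 328, 334, 345, 755
Drop lowest 2 (203, 223) and highest 2 (345, 755)
Remaining (n=8): Σ = 2409, mean = 2409/8 = 301.125

301.1 ms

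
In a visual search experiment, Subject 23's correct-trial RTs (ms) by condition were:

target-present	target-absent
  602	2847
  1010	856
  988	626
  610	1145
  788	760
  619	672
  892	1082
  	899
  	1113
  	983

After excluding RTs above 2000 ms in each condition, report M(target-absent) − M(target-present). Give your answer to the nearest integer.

117 ms

target-absent: exclude 2847
M(target-present) = 5509/7 = 787.000
M(target-absent) = 8136/9 = 904.000
Difference = 904.000 − 787.000 = 117.000 ms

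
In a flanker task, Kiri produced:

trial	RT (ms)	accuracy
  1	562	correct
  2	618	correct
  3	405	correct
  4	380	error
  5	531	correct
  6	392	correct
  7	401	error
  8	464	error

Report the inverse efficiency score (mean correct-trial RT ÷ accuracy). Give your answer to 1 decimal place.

802.6 ms

Correct trials (n=5): 562, 618, 405, 531, 392
Mean correct RT = 2508/5 = 501.6000 ms
Proportion correct = 5/8
IES = 501.6000 / (5/8) = 802.560 ms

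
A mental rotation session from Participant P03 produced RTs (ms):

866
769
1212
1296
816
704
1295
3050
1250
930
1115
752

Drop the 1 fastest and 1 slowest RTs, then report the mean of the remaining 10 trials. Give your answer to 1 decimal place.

Sorted: 704, 752, 769, 816, 866, 930, 1115, 1212, 1250, 1295, 1296, 3050
Drop lowest 1 (704) and highest 1 (3050)
Remaining (n=10): Σ = 10301, mean = 10301/10 = 1030.100

1030.1 ms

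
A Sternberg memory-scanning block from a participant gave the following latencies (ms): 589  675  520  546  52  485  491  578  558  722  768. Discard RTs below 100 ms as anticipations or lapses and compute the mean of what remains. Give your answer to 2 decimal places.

593.20 ms

Excluded: 52
Retained (n=10): Σ = 5932
Mean = 5932/10 = 593.2000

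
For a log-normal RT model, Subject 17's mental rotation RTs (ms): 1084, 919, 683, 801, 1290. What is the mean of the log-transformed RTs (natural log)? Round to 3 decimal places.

6.837

ln(RT): 6.9884, 6.8233, 6.5265, 6.6859, 7.1624
Σ ln(RT) = 34.1865
Mean = 34.1865/5 = 6.83729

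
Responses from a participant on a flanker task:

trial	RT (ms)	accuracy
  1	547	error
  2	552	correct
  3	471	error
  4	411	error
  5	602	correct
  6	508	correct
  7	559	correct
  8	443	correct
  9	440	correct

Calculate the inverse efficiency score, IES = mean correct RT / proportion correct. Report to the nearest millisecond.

776 ms

Correct trials (n=6): 552, 602, 508, 559, 443, 440
Mean correct RT = 3104/6 = 517.3333 ms
Proportion correct = 6/9
IES = 517.3333 / (6/9) = 776.000 ms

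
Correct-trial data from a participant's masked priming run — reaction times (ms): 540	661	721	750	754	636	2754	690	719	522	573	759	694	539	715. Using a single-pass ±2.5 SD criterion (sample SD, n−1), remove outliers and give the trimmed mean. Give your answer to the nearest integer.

662 ms

n = 15, ΣRT = 12027, M = 801.800
Σ(x−M)² = 4178478.40; s = √(4178478.40/14) = 546.317
Cutoffs: 801.800 ± 2.5·546.317 → [-564.0, 2167.6]
Outside: 2754 → excluded.
Retained (n=14): Σ = 9273, mean = 9273/14 = 662.357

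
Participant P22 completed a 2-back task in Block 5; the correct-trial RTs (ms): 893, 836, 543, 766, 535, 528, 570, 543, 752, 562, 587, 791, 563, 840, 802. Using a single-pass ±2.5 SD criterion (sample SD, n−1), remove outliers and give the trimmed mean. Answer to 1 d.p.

674.1 ms

n = 15, ΣRT = 10111, M = 674.067
Σ(x−M)² = 264590.93; s = √(264590.93/14) = 137.475
Cutoffs: 674.067 ± 2.5·137.475 → [330.4, 1017.8]
No RTs fall outside the cutoffs; all 15 retained. Mean = 10111/15 = 674.067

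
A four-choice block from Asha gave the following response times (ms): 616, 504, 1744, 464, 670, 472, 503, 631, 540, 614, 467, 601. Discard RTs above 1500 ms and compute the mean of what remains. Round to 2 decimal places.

552.91 ms

Excluded: 1744
Retained (n=11): Σ = 6082
Mean = 6082/11 = 552.9091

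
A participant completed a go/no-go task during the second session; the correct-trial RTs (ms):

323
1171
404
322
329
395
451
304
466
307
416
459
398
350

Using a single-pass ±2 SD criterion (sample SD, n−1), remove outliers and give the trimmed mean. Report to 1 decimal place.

n = 14, ΣRT = 6095, M = 435.357
Σ(x−M)² = 625097.21; s = √(625097.21/13) = 219.282
Cutoffs: 435.357 ± 2·219.282 → [-3.2, 873.9]
Outside: 1171 → excluded.
Retained (n=13): Σ = 4924, mean = 4924/13 = 378.769

378.8 ms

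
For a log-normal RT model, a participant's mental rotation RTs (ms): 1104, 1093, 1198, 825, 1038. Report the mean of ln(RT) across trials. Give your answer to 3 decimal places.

6.950

ln(RT): 7.0067, 6.9967, 7.0884, 6.7154, 6.9451
Σ ln(RT) = 34.7522
Mean = 34.7522/5 = 6.95044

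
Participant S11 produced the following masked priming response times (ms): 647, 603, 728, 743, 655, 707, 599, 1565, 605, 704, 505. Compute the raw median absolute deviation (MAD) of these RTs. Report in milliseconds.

Sorted: 505, 599, 603, 605, 647, 655, 704, 707, 728, 743, 1565 → median = 655
|x − 655|: 8, 52, 73, 88, 0, 52, 56, 910, 50, 49, 150
Sorted deviations: 0, 8, 49, 50, 52, 52, 56, 73, 88, 150, 910 → MAD = 52

52 ms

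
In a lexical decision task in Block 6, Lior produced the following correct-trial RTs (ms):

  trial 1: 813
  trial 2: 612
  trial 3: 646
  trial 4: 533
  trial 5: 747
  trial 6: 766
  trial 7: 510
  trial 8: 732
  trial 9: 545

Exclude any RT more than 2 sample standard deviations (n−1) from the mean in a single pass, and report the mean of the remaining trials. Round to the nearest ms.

656 ms

n = 9, ΣRT = 5904, M = 656.000
Σ(x−M)² = 101608.00; s = √(101608.00/8) = 112.699
Cutoffs: 656.000 ± 2·112.699 → [430.6, 881.4]
No RTs fall outside the cutoffs; all 9 retained. Mean = 5904/9 = 656.000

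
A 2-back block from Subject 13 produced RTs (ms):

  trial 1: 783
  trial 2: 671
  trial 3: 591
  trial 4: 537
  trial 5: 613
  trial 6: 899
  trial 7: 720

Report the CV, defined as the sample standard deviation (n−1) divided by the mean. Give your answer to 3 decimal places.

0.181

n = 7, Σ = 4814, M = 687.7143
Σ(x−M)² = 92693.429; s = √(92693.429/6) = 124.2936
CV = 124.2936 / 687.7143 = 0.18073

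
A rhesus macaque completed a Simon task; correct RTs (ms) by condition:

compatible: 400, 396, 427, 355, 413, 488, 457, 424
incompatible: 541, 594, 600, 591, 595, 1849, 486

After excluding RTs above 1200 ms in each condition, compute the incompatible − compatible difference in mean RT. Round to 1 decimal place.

147.8 ms

incompatible: exclude 1849
M(compatible) = 3360/8 = 420.000
M(incompatible) = 3407/6 = 567.833
Difference = 567.833 − 420.000 = 147.833 ms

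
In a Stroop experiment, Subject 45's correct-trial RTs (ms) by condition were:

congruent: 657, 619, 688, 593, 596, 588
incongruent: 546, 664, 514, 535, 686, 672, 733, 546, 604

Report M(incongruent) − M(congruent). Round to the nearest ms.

M(congruent) = 3741/6 = 623.500
M(incongruent) = 5500/9 = 611.111
Difference = 611.111 − 623.500 = -12.389 ms

-12 ms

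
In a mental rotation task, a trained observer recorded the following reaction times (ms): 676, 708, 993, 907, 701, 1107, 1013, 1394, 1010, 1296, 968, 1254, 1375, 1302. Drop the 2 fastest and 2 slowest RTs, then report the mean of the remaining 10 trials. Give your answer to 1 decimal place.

1055.8 ms

Sorted: 676, 701, 708, 907, 968, 993, 1010, 1013, 1107, 1254, 1296, 1302, 1375, 1394
Drop lowest 2 (676, 701) and highest 2 (1375, 1394)
Remaining (n=10): Σ = 10558, mean = 10558/10 = 1055.800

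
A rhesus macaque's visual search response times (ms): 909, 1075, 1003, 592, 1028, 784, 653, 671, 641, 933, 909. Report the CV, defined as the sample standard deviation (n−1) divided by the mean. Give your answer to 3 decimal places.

0.208

n = 11, Σ = 9198, M = 836.1818
Σ(x−M)² = 302919.636; s = √(302919.636/10) = 174.0459
CV = 174.0459 / 836.1818 = 0.20814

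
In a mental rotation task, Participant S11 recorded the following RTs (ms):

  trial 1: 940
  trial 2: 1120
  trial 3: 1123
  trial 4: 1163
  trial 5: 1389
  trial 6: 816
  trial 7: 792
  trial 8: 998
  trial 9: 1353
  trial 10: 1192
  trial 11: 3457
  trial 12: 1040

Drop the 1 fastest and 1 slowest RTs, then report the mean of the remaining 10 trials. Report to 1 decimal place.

Sorted: 792, 816, 940, 998, 1040, 1120, 1123, 1163, 1192, 1353, 1389, 3457
Drop lowest 1 (792) and highest 1 (3457)
Remaining (n=10): Σ = 11134, mean = 11134/10 = 1113.400

1113.4 ms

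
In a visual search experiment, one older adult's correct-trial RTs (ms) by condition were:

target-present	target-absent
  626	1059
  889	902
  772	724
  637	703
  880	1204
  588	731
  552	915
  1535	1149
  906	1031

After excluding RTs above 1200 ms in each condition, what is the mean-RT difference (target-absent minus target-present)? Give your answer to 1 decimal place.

170.5 ms

target-present: exclude 1535
target-absent: exclude 1204
M(target-present) = 5850/8 = 731.250
M(target-absent) = 7214/8 = 901.750
Difference = 901.750 − 731.250 = 170.500 ms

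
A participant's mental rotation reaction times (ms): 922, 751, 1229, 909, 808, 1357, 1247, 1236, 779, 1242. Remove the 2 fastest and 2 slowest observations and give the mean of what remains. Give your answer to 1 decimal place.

1057.7 ms

Sorted: 751, 779, 808, 909, 922, 1229, 1236, 1242, 1247, 1357
Drop lowest 2 (751, 779) and highest 2 (1247, 1357)
Remaining (n=6): Σ = 6346, mean = 6346/6 = 1057.667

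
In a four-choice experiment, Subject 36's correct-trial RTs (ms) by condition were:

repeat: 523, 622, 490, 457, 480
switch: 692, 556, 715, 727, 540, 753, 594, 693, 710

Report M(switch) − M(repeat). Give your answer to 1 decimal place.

M(repeat) = 2572/5 = 514.400
M(switch) = 5980/9 = 664.444
Difference = 664.444 − 514.400 = 150.044 ms

150.0 ms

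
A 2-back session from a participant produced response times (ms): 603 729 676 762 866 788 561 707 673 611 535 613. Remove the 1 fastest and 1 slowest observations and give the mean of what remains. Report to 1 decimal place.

Sorted: 535, 561, 603, 611, 613, 673, 676, 707, 729, 762, 788, 866
Drop lowest 1 (535) and highest 1 (866)
Remaining (n=10): Σ = 6723, mean = 6723/10 = 672.300

672.3 ms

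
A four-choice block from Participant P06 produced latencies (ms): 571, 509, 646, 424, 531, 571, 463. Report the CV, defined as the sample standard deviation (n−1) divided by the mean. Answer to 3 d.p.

n = 7, Σ = 3715, M = 530.7143
Σ(x−M)² = 32981.429; s = √(32981.429/6) = 74.1411
CV = 74.1411 / 530.7143 = 0.13970

0.140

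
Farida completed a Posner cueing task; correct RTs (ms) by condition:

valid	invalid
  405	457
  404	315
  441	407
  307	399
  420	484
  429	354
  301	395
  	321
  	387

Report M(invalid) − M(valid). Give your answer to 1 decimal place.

M(valid) = 2707/7 = 386.714
M(invalid) = 3519/9 = 391.000
Difference = 391.000 − 386.714 = 4.286 ms

4.3 ms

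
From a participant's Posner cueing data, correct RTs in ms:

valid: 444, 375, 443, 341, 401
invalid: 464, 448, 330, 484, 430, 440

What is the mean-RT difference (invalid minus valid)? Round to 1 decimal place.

M(valid) = 2004/5 = 400.800
M(invalid) = 2596/6 = 432.667
Difference = 432.667 − 400.800 = 31.867 ms

31.9 ms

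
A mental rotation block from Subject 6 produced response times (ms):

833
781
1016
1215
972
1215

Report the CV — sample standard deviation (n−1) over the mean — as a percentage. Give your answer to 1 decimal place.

n = 6, Σ = 6032, M = 1005.3333
Σ(x−M)² = 169169.333; s = √(169169.333/5) = 183.9398
CV = 183.9398 / 1005.3333 = 0.18296 = 18.296%

18.3%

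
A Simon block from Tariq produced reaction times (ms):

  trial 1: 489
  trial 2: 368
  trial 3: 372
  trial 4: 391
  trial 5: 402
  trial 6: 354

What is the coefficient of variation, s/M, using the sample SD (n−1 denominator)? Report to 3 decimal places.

n = 6, Σ = 2376, M = 396.0000
Σ(x−M)² = 11834.000; s = √(11834.000/5) = 48.6498
CV = 48.6498 / 396.0000 = 0.12285

0.123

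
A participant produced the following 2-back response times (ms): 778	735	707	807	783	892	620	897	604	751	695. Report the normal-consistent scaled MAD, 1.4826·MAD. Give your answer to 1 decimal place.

83.0 ms

Sorted: 604, 620, 695, 707, 735, 751, 778, 783, 807, 892, 897 → median = 751
|x − 751| sorted: 0, 16, 27, 32, 44, 56, 56, 131, 141, 146, 147 → MAD = 56
Robust SD ≈ 1.4826 × 56 = 83.026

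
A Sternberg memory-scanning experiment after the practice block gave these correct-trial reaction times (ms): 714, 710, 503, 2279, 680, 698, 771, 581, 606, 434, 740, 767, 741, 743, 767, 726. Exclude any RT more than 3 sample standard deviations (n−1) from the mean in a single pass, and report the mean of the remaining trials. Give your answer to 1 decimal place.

n = 16, ΣRT = 12460, M = 778.750
Σ(x−M)² = 2547103.00; s = √(2547103.00/15) = 412.076
Cutoffs: 778.750 ± 3·412.076 → [-457.5, 2015.0]
Outside: 2279 → excluded.
Retained (n=15): Σ = 10181, mean = 10181/15 = 678.733

678.7 ms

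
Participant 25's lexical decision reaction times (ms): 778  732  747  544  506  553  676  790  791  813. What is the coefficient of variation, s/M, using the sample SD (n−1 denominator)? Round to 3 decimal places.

0.168

n = 10, Σ = 6930, M = 693.0000
Σ(x−M)² = 122134.000; s = √(122134.000/9) = 116.4923
CV = 116.4923 / 693.0000 = 0.16810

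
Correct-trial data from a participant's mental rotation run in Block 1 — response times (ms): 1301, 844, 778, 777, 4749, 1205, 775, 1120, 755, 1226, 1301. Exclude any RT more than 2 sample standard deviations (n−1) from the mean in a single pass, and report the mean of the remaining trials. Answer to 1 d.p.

n = 11, ΣRT = 14831, M = 1348.273
Σ(x−M)² = 13243470.18; s = √(13243470.18/10) = 1150.803
Cutoffs: 1348.273 ± 2·1150.803 → [-953.3, 3649.9]
Outside: 4749 → excluded.
Retained (n=10): Σ = 10082, mean = 10082/10 = 1008.200

1008.2 ms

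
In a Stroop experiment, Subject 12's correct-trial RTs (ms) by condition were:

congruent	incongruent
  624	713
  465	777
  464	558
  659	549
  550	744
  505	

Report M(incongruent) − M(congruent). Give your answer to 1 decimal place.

123.7 ms

M(congruent) = 3267/6 = 544.500
M(incongruent) = 3341/5 = 668.200
Difference = 668.200 − 544.500 = 123.700 ms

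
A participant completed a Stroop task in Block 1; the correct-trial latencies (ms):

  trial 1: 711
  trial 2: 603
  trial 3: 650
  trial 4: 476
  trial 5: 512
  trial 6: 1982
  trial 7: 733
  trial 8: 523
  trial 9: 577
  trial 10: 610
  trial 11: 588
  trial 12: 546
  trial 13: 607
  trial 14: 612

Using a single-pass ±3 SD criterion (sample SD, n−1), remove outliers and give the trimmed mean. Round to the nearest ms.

n = 14, ΣRT = 9730, M = 695.000
Σ(x−M)² = 1849024.00; s = √(1849024.00/13) = 377.137
Cutoffs: 695.000 ± 3·377.137 → [-436.4, 1826.4]
Outside: 1982 → excluded.
Retained (n=13): Σ = 7748, mean = 7748/13 = 596.000

596 ms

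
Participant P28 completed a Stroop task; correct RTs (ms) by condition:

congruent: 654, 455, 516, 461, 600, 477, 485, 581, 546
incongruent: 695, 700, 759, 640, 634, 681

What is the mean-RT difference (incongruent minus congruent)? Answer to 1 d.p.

M(congruent) = 4775/9 = 530.556
M(incongruent) = 4109/6 = 684.833
Difference = 684.833 − 530.556 = 154.278 ms

154.3 ms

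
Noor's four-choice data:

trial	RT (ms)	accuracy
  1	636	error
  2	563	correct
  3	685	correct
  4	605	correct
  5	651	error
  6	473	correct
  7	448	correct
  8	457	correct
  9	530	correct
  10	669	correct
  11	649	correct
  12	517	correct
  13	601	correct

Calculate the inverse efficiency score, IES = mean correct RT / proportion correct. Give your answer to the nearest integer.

Correct trials (n=11): 563, 685, 605, 473, 448, 457, 530, 669, 649, 517, 601
Mean correct RT = 6197/11 = 563.3636 ms
Proportion correct = 11/13
IES = 563.3636 / (11/13) = 665.793 ms

666 ms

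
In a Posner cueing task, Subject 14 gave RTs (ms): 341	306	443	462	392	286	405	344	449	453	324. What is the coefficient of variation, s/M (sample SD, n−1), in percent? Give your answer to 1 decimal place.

16.9%

n = 11, Σ = 4205, M = 382.2727
Σ(x−M)² = 41760.182; s = √(41760.182/10) = 64.6221
CV = 64.6221 / 382.2727 = 0.16905 = 16.905%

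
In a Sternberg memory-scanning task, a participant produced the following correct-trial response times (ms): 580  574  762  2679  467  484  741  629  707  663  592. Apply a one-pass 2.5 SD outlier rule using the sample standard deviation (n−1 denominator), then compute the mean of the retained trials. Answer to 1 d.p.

619.9 ms

n = 11, ΣRT = 8878, M = 807.091
Σ(x−M)² = 3945156.91; s = √(3945156.91/10) = 628.105
Cutoffs: 807.091 ± 2.5·628.105 → [-763.2, 2377.4]
Outside: 2679 → excluded.
Retained (n=10): Σ = 6199, mean = 6199/10 = 619.900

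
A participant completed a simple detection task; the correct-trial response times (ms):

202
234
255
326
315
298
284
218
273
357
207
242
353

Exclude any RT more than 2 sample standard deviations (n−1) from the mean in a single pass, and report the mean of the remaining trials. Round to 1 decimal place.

n = 13, ΣRT = 3564, M = 274.154
Σ(x−M)² = 33985.69; s = √(33985.69/12) = 53.218
Cutoffs: 274.154 ± 2·53.218 → [167.7, 380.6]
No RTs fall outside the cutoffs; all 13 retained. Mean = 3564/13 = 274.154

274.2 ms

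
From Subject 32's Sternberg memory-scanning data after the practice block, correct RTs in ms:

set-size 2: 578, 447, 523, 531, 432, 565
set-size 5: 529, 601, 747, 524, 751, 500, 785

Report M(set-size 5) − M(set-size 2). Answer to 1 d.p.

121.2 ms

M(set-size 2) = 3076/6 = 512.667
M(set-size 5) = 4437/7 = 633.857
Difference = 633.857 − 512.667 = 121.190 ms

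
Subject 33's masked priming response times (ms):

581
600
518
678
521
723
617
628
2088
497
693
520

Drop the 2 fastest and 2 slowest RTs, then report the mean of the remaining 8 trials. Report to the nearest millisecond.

605 ms

Sorted: 497, 518, 520, 521, 581, 600, 617, 628, 678, 693, 723, 2088
Drop lowest 2 (497, 518) and highest 2 (723, 2088)
Remaining (n=8): Σ = 4838, mean = 4838/8 = 604.750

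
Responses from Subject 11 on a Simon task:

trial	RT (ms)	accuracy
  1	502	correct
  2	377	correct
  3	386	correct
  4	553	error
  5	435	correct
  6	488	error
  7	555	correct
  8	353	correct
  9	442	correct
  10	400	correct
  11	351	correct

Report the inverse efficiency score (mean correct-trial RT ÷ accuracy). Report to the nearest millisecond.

516 ms

Correct trials (n=9): 502, 377, 386, 435, 555, 353, 442, 400, 351
Mean correct RT = 3801/9 = 422.3333 ms
Proportion correct = 9/11
IES = 422.3333 / (9/11) = 516.185 ms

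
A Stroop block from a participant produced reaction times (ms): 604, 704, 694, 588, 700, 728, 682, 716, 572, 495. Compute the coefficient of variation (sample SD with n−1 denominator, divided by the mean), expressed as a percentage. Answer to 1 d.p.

12.0%

n = 10, Σ = 6483, M = 648.3000
Σ(x−M)² = 54856.100; s = √(54856.100/9) = 78.0713
CV = 78.0713 / 648.3000 = 0.12042 = 12.042%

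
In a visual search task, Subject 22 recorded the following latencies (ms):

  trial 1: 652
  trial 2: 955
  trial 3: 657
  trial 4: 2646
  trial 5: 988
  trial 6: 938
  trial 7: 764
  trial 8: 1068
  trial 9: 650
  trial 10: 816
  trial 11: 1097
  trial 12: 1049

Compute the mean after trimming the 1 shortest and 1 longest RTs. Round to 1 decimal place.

Sorted: 650, 652, 657, 764, 816, 938, 955, 988, 1049, 1068, 1097, 2646
Drop lowest 1 (650) and highest 1 (2646)
Remaining (n=10): Σ = 8984, mean = 8984/10 = 898.400

898.4 ms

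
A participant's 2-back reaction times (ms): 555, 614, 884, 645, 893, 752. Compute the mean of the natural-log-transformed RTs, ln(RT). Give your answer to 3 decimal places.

ln(RT): 6.3190, 6.4200, 6.7845, 6.4693, 6.7946, 6.6227
Σ ln(RT) = 39.4100
Mean = 39.4100/6 = 6.56833

6.568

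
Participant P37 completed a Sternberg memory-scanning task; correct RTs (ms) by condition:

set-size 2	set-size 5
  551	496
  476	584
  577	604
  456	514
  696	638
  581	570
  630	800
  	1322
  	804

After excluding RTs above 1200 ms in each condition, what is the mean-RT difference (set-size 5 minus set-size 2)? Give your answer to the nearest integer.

60 ms

set-size 5: exclude 1322
M(set-size 2) = 3967/7 = 566.714
M(set-size 5) = 5010/8 = 626.250
Difference = 626.250 − 566.714 = 59.536 ms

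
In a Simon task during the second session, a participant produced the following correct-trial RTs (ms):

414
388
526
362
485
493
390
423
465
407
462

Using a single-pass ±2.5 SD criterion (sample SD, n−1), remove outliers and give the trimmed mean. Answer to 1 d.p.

n = 11, ΣRT = 4815, M = 437.727
Σ(x−M)² = 26624.18; s = √(26624.18/10) = 51.599
Cutoffs: 437.727 ± 2.5·51.599 → [308.7, 566.7]
No RTs fall outside the cutoffs; all 11 retained. Mean = 4815/11 = 437.727

437.7 ms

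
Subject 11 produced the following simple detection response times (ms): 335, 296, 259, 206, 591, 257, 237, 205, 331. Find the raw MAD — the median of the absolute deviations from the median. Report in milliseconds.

Sorted: 205, 206, 237, 257, 259, 296, 331, 335, 591 → median = 259
|x − 259|: 76, 37, 0, 53, 332, 2, 22, 54, 72
Sorted deviations: 0, 2, 22, 37, 53, 54, 72, 76, 332 → MAD = 53

53 ms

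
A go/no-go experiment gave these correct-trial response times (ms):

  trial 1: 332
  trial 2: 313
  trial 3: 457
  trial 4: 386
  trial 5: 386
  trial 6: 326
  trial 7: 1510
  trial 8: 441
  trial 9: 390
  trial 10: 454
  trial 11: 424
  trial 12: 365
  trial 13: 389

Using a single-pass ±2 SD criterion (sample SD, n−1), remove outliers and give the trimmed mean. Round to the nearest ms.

389 ms

n = 13, ΣRT = 6173, M = 474.846
Σ(x−M)² = 1187203.69; s = √(1187203.69/12) = 314.537
Cutoffs: 474.846 ± 2·314.537 → [-154.2, 1103.9]
Outside: 1510 → excluded.
Retained (n=12): Σ = 4663, mean = 4663/12 = 388.583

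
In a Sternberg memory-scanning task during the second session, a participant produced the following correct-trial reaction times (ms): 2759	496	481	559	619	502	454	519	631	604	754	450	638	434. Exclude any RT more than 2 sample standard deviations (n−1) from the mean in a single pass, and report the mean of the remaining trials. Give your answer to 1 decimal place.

n = 14, ΣRT = 9900, M = 707.143
Σ(x−M)² = 4641259.71; s = √(4641259.71/13) = 597.511
Cutoffs: 707.143 ± 2·597.511 → [-487.9, 1902.2]
Outside: 2759 → excluded.
Retained (n=13): Σ = 7141, mean = 7141/13 = 549.308

549.3 ms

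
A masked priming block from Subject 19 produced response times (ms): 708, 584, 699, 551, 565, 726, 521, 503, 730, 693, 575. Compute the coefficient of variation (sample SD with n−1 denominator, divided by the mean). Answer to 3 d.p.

n = 11, Σ = 6855, M = 623.1818
Σ(x−M)² = 77135.636; s = √(77135.636/10) = 87.8269
CV = 87.8269 / 623.1818 = 0.14093

0.141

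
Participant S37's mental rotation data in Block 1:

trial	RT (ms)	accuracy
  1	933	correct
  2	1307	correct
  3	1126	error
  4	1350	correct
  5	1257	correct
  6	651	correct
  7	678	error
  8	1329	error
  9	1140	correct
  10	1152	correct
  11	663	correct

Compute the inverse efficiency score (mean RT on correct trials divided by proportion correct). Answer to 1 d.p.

1452.9 ms

Correct trials (n=8): 933, 1307, 1350, 1257, 651, 1140, 1152, 663
Mean correct RT = 8453/8 = 1056.6250 ms
Proportion correct = 8/11
IES = 1056.6250 / (8/11) = 1452.859 ms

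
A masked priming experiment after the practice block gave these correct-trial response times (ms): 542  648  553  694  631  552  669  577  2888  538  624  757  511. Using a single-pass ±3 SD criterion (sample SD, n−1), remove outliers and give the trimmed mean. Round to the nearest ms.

608 ms

n = 13, ΣRT = 10184, M = 783.385
Σ(x−M)² = 4860013.08; s = √(4860013.08/12) = 636.397
Cutoffs: 783.385 ± 3·636.397 → [-1125.8, 2692.6]
Outside: 2888 → excluded.
Retained (n=12): Σ = 7296, mean = 7296/12 = 608.000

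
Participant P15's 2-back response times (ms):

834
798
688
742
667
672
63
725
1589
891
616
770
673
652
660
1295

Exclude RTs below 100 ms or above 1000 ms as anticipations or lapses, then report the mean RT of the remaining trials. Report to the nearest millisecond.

722 ms

Excluded: 63, 1295, 1589
Retained (n=13): Σ = 9388
Mean = 9388/13 = 722.1538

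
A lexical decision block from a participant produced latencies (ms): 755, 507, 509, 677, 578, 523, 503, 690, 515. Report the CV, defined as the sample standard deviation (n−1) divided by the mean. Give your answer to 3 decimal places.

n = 9, Σ = 5257, M = 584.1111
Σ(x−M)² = 75758.889; s = √(75758.889/8) = 97.3132
CV = 97.3132 / 584.1111 = 0.16660

0.167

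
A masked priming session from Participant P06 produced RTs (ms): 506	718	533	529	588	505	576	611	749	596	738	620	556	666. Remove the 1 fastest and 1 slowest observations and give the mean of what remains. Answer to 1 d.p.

Sorted: 505, 506, 529, 533, 556, 576, 588, 596, 611, 620, 666, 718, 738, 749
Drop lowest 1 (505) and highest 1 (749)
Remaining (n=12): Σ = 7237, mean = 7237/12 = 603.083

603.1 ms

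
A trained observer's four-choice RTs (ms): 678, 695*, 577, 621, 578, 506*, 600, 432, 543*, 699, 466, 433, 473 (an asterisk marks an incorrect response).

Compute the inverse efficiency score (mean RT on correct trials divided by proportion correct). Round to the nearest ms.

722 ms

Correct trials (n=10): 678, 577, 621, 578, 600, 432, 699, 466, 433, 473
Mean correct RT = 5557/10 = 555.7000 ms
Proportion correct = 10/13
IES = 555.7000 / (10/13) = 722.410 ms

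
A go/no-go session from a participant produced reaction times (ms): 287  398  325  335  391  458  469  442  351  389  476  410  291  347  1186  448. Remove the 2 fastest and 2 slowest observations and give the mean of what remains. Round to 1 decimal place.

Sorted: 287, 291, 325, 335, 347, 351, 389, 391, 398, 410, 442, 448, 458, 469, 476, 1186
Drop lowest 2 (287, 291) and highest 2 (476, 1186)
Remaining (n=12): Σ = 4763, mean = 4763/12 = 396.917

396.9 ms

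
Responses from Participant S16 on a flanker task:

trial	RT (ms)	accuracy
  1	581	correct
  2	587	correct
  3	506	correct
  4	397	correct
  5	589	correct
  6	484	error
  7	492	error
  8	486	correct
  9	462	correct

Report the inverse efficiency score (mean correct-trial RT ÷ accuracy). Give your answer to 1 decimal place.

Correct trials (n=7): 581, 587, 506, 397, 589, 486, 462
Mean correct RT = 3608/7 = 515.4286 ms
Proportion correct = 7/9
IES = 515.4286 / (7/9) = 662.694 ms

662.7 ms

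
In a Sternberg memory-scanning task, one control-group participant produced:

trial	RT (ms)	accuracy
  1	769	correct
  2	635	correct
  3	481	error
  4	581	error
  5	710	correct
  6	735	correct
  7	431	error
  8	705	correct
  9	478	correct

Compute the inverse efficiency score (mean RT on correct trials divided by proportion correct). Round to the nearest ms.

1008 ms

Correct trials (n=6): 769, 635, 710, 735, 705, 478
Mean correct RT = 4032/6 = 672.0000 ms
Proportion correct = 6/9
IES = 672.0000 / (6/9) = 1008.000 ms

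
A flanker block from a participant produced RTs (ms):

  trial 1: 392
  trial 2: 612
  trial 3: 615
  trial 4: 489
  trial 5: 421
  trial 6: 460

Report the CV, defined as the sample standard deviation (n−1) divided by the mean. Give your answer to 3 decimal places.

n = 6, Σ = 2989, M = 498.1667
Σ(x−M)² = 45374.833; s = √(45374.833/5) = 95.2626
CV = 95.2626 / 498.1667 = 0.19123

0.191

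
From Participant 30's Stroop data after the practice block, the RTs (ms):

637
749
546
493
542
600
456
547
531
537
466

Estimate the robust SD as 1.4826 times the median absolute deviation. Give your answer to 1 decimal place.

72.6 ms

Sorted: 456, 466, 493, 531, 537, 542, 546, 547, 600, 637, 749 → median = 542
|x − 542| sorted: 0, 4, 5, 5, 11, 49, 58, 76, 86, 95, 207 → MAD = 49
Robust SD ≈ 1.4826 × 49 = 72.647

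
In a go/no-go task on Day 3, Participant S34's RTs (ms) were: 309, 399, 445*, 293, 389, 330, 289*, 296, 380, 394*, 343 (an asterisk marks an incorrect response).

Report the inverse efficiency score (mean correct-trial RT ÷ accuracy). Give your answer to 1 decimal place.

Correct trials (n=8): 309, 399, 293, 389, 330, 296, 380, 343
Mean correct RT = 2739/8 = 342.3750 ms
Proportion correct = 8/11
IES = 342.3750 / (8/11) = 470.766 ms

470.8 ms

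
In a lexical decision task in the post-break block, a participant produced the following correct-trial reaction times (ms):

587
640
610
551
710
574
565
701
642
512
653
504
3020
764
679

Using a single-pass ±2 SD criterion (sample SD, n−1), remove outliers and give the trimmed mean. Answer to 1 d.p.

n = 15, ΣRT = 11712, M = 780.800
Σ(x−M)² = 5449212.40; s = √(5449212.40/14) = 623.883
Cutoffs: 780.800 ± 2·623.883 → [-467.0, 2028.6]
Outside: 3020 → excluded.
Retained (n=14): Σ = 8692, mean = 8692/14 = 620.857

620.9 ms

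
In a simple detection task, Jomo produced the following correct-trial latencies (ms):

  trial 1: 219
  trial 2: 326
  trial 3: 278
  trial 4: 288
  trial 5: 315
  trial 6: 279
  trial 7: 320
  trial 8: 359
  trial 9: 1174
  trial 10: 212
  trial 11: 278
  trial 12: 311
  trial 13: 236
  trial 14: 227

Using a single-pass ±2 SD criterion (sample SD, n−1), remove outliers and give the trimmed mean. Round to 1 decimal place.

n = 14, ΣRT = 4822, M = 344.429
Σ(x−M)² = 766427.43; s = √(766427.43/13) = 242.808
Cutoffs: 344.429 ± 2·242.808 → [-141.2, 830.0]
Outside: 1174 → excluded.
Retained (n=13): Σ = 3648, mean = 3648/13 = 280.615

280.6 ms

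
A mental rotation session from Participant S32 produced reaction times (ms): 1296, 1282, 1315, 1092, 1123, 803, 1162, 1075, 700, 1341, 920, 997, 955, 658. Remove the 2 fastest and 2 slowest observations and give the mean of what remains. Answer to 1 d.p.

1070.5 ms

Sorted: 658, 700, 803, 920, 955, 997, 1075, 1092, 1123, 1162, 1282, 1296, 1315, 1341
Drop lowest 2 (658, 700) and highest 2 (1315, 1341)
Remaining (n=10): Σ = 10705, mean = 10705/10 = 1070.500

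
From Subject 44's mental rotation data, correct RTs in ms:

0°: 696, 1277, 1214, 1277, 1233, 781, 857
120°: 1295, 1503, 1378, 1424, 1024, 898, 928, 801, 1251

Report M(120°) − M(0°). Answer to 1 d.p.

119.0 ms

M(0°) = 7335/7 = 1047.857
M(120°) = 10502/9 = 1166.889
Difference = 1166.889 − 1047.857 = 119.032 ms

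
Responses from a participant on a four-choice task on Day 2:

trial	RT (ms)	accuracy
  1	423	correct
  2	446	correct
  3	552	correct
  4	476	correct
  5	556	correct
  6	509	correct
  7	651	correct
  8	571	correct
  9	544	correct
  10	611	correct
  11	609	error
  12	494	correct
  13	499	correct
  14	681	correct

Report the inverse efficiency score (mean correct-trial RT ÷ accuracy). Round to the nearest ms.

Correct trials (n=13): 423, 446, 552, 476, 556, 509, 651, 571, 544, 611, 494, 499, 681
Mean correct RT = 7013/13 = 539.4615 ms
Proportion correct = 13/14
IES = 539.4615 / (13/14) = 580.959 ms

581 ms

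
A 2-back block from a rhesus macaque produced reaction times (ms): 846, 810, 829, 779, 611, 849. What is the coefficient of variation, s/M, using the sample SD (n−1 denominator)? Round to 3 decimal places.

n = 6, Σ = 4724, M = 787.3333
Σ(x−M)² = 40657.333; s = √(40657.333/5) = 90.1746
CV = 90.1746 / 787.3333 = 0.11453

0.115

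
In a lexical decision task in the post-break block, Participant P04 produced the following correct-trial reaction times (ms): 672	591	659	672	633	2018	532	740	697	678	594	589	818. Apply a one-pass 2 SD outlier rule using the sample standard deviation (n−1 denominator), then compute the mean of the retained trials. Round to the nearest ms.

656 ms

n = 13, ΣRT = 9893, M = 761.000
Σ(x−M)² = 1776168.00; s = √(1776168.00/12) = 384.726
Cutoffs: 761.000 ± 2·384.726 → [-8.5, 1530.5]
Outside: 2018 → excluded.
Retained (n=12): Σ = 7875, mean = 7875/12 = 656.250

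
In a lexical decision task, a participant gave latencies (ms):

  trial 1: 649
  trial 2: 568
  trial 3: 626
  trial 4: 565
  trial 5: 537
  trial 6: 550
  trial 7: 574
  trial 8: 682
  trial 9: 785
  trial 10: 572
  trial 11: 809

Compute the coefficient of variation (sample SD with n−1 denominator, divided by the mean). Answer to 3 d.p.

n = 11, Σ = 6917, M = 628.8182
Σ(x−M)² = 88749.636; s = √(88749.636/10) = 94.2070
CV = 94.2070 / 628.8182 = 0.14982

0.150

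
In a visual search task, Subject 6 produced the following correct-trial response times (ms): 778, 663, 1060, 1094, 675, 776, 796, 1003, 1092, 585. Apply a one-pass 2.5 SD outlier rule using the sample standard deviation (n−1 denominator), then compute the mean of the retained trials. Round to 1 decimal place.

852.2 ms

n = 10, ΣRT = 8522, M = 852.200
Σ(x−M)² = 334955.60; s = √(334955.60/9) = 192.918
Cutoffs: 852.200 ± 2.5·192.918 → [369.9, 1334.5]
No RTs fall outside the cutoffs; all 10 retained. Mean = 8522/10 = 852.200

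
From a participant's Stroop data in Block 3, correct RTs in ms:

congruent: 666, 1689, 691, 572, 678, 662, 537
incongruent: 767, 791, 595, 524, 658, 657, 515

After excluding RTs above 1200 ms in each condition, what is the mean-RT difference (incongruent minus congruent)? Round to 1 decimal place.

congruent: exclude 1689
M(congruent) = 3806/6 = 634.333
M(incongruent) = 4507/7 = 643.857
Difference = 643.857 − 634.333 = 9.524 ms

9.5 ms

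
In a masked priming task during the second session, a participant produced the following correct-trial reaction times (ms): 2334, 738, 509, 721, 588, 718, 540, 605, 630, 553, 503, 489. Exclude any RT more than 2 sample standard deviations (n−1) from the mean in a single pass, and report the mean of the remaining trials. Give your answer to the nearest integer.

n = 12, ΣRT = 8928, M = 744.000
Σ(x−M)² = 2842422.00; s = √(2842422.00/11) = 508.333
Cutoffs: 744.000 ± 2·508.333 → [-272.7, 1760.7]
Outside: 2334 → excluded.
Retained (n=11): Σ = 6594, mean = 6594/11 = 599.455

599 ms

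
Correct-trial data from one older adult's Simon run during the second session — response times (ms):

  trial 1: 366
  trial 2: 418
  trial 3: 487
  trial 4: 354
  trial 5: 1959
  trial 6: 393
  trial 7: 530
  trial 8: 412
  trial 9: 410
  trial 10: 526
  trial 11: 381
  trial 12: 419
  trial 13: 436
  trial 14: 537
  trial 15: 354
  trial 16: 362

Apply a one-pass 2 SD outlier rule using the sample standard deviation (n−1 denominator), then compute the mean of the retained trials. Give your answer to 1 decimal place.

n = 16, ΣRT = 8344, M = 521.500
Σ(x−M)² = 2262866.00; s = √(2262866.00/15) = 388.404
Cutoffs: 521.500 ± 2·388.404 → [-255.3, 1298.3]
Outside: 1959 → excluded.
Retained (n=15): Σ = 6385, mean = 6385/15 = 425.667

425.7 ms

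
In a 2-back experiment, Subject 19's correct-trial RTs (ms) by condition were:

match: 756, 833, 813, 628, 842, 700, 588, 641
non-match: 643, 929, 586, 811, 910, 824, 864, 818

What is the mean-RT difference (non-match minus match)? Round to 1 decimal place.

73.0 ms

M(match) = 5801/8 = 725.125
M(non-match) = 6385/8 = 798.125
Difference = 798.125 − 725.125 = 73.000 ms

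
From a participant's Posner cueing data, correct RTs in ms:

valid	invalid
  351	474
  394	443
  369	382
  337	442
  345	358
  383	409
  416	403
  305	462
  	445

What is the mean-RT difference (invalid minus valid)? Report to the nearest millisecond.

M(valid) = 2900/8 = 362.500
M(invalid) = 3818/9 = 424.222
Difference = 424.222 − 362.500 = 61.722 ms

62 ms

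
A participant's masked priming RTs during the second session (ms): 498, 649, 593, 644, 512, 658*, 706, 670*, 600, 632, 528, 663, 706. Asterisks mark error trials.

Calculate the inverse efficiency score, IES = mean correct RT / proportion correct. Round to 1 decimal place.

Correct trials (n=11): 498, 649, 593, 644, 512, 706, 600, 632, 528, 663, 706
Mean correct RT = 6731/11 = 611.9091 ms
Proportion correct = 11/13
IES = 611.9091 / (11/13) = 723.165 ms

723.2 ms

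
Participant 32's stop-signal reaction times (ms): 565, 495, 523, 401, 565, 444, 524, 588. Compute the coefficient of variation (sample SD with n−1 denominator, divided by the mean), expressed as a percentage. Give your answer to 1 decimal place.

12.5%

n = 8, Σ = 4105, M = 513.1250
Σ(x−M)² = 28882.875; s = √(28882.875/7) = 64.2349
CV = 64.2349 / 513.1250 = 0.12518 = 12.518%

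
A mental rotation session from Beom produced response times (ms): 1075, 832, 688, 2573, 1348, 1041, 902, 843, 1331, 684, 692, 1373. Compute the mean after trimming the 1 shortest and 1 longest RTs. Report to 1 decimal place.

Sorted: 684, 688, 692, 832, 843, 902, 1041, 1075, 1331, 1348, 1373, 2573
Drop lowest 1 (684) and highest 1 (2573)
Remaining (n=10): Σ = 10125, mean = 10125/10 = 1012.500

1012.5 ms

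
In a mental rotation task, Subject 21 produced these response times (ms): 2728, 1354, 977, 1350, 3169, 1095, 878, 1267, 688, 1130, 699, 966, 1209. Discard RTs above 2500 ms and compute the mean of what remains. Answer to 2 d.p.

Excluded: 2728, 3169
Retained (n=11): Σ = 11613
Mean = 11613/11 = 1055.7273

1055.73 ms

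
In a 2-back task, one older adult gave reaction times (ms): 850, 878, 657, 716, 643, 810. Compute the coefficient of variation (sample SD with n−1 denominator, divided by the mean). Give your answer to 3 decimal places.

n = 6, Σ = 4554, M = 759.0000
Σ(x−M)² = 50752.000; s = √(50752.000/5) = 100.7492
CV = 100.7492 / 759.0000 = 0.13274

0.133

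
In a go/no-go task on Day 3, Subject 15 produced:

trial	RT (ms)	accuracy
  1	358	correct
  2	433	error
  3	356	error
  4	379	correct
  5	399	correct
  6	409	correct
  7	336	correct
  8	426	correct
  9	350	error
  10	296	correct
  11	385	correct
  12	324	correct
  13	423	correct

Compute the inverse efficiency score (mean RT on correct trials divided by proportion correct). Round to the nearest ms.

Correct trials (n=10): 358, 379, 399, 409, 336, 426, 296, 385, 324, 423
Mean correct RT = 3735/10 = 373.5000 ms
Proportion correct = 10/13
IES = 373.5000 / (10/13) = 485.550 ms

486 ms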